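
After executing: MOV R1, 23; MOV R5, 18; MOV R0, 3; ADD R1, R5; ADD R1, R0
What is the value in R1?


Register state trace:
  MOV R1, 23  → R1 = 23
  MOV R5, 18  → R5 = 18
  MOV R0, 3  → R0 = 3
  ADD R1, R5  → R1 = 23 + 18 = 41
  ADD R1, R0  → R1 = 41 + 3 = 44
Final: R1 = 44

44


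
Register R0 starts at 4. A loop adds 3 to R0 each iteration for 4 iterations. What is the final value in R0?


Starting value: R0 = 4
  Iter 1: R0 = 4 + 3 = 7
  Iter 2: R0 = 7 + 3 = 10
  Iter 3: R0 = 10 + 3 = 13
  Iter 4: R0 = 13 + 3 = 16
Final: R0 = 16

16


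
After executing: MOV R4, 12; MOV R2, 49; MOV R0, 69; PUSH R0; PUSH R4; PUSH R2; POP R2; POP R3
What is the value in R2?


Stack trace (top is rightmost):
  MOV R4, 12  → R4 = 12
  MOV R2, 49  → R2 = 49
  MOV R0, 69  → R0 = 69
  PUSH R0  → stack: [69]
  PUSH R4  → stack: [69, 12]
  PUSH R2  → stack: [69, 12, 49]
  POP R2  → R2 = 49, stack: [69, 12]
  POP R3  → R3 = 12, stack: [69]
Final: R2 = 49

49


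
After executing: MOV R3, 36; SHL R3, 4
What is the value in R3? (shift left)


Register state trace:
  MOV R3, 36  → R3 = 36
  SHL R3, 4  → R3 = 36 << 4 = 36 * 2^4 = 576
Final: R3 = 576

576


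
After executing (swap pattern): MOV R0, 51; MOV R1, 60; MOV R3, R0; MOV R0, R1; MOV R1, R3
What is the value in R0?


Register state trace (swap pattern):
  MOV R0, 51  → R0 = 51
  MOV R1, 60  → R1 = 60
  MOV R3, R0  → R3 = 51  (save R0)
  MOV R0, R1  → R0 = 60  (R0 gets R1's value)
  MOV R1, R3  → R1 = 51  (R1 gets saved value)
Final: R0 = 60

60


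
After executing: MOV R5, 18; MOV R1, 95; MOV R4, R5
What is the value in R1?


Register state trace:
  MOV R5, 18  → R5 = 18
  MOV R1, 95  → R1 = 95
  MOV R4, R5  → R4 = 18
Final: R1 = 95

95


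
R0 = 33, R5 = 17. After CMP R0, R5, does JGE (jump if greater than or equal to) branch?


Trace:
  R0 = 33, R5 = 17
  CMP R0, R5  → compares 33 vs 17
  JGE checks: is 33 greater than or equal to 17?
  33 > 17, so condition is true
Branch taken: Yes

Yes


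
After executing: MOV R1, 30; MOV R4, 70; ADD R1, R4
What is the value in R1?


Register state trace:
  MOV R1, 30  → R1 = 30
  MOV R4, 70  → R4 = 70
  ADD R1, R4  → R1 = 30 + 70 = 100
Final: R1 = 100

100


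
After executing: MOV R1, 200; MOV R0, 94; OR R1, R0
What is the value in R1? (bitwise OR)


Register state trace:
  MOV R1, 200  → R1 = 200 (0b11001000)
  MOV R0, 94  → R0 = 94 (0b01011110)
  OR R1, R0   → R1 = 200 OR 94 = 222 (0b11011110)
Final: R1 = 222

222


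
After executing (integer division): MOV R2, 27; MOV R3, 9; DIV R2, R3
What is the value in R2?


Register state trace:
  MOV R2, 27  → R2 = 27
  MOV R3, 9  → R3 = 9
  DIV R2, R3  → R2 = 27 // 9 = 3
Final: R2 = 3

3


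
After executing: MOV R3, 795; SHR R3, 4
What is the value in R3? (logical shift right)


Register state trace:
  MOV R3, 795  → R3 = 795
  SHR R3, 4  → R3 = 795 >> 4 = 795 // 2^4 = 49
Final: R3 = 49

49


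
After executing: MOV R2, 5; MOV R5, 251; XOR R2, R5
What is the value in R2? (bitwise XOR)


Register state trace:
  MOV R2, 5  → R2 = 5 (0b00000101)
  MOV R5, 251  → R5 = 251 (0b11111011)
  XOR R2, R5  → R2 = 5 XOR 251 = 254 (0b11111110)
Final: R2 = 254

254


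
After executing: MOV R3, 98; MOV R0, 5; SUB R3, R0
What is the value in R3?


Register state trace:
  MOV R3, 98  → R3 = 98
  MOV R0, 5  → R0 = 5
  SUB R3, R0  → R3 = 98 - 5 = 93
Final: R3 = 93

93


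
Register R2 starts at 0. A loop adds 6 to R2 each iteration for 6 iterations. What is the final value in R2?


Starting value: R2 = 0
  Iter 1: R2 = 0 + 6 = 6
  Iter 2: R2 = 6 + 6 = 12
  Iter 3: R2 = 12 + 6 = 18
  Iter 4: R2 = 18 + 6 = 24
  Iter 5: R2 = 24 + 6 = 30
  Iter 6: R2 = 30 + 6 = 36
Final: R2 = 36

36


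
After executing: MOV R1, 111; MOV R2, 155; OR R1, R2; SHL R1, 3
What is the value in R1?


Register state trace:
  MOV R1, 111  → R1 = 111 (0b01101111)
  MOV R2, 155  → R2 = 155 (0b10011011)
  OR R1, R2  → R1 = 111 OR 155 = 255 (0b11111111)
  SHL R1, 3  → R1 = 255 << 3 = 2040
Final: R1 = 2040

2040


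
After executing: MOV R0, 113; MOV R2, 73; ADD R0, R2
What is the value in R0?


Register state trace:
  MOV R0, 113  → R0 = 113
  MOV R2, 73  → R2 = 73
  ADD R0, R2  → R0 = 113 + 73 = 186
Final: R0 = 186

186


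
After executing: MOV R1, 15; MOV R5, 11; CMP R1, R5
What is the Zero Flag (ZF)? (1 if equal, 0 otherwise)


Register state trace:
  MOV R1, 15  → R1 = 15
  MOV R5, 11  → R5 = 11
  CMP R1, R5  → computes 15 - 11 = 4
  Result is nonzero, so values are not equal
ZF = 0

0


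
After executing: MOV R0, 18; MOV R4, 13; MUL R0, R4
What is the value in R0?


Register state trace:
  MOV R0, 18  → R0 = 18
  MOV R4, 13  → R4 = 13
  MUL R0, R4  → R0 = 18 * 13 = 234
Final: R0 = 234

234


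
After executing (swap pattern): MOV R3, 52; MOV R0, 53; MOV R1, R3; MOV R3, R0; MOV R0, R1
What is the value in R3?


Register state trace (swap pattern):
  MOV R3, 52  → R3 = 52
  MOV R0, 53  → R0 = 53
  MOV R1, R3  → R1 = 52  (save R3)
  MOV R3, R0  → R3 = 53  (R3 gets R0's value)
  MOV R0, R1  → R0 = 52  (R0 gets saved value)
Final: R3 = 53

53


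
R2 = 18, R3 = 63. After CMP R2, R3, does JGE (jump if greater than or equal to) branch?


Trace:
  R2 = 18, R3 = 63
  CMP R2, R3  → compares 18 vs 63
  JGE checks: is 18 greater than or equal to 63?
  18 < 63, so condition is false
Branch taken: No

No


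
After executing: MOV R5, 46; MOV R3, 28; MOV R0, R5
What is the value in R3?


Register state trace:
  MOV R5, 46  → R5 = 46
  MOV R3, 28  → R3 = 28
  MOV R0, R5  → R0 = 46
Final: R3 = 28

28


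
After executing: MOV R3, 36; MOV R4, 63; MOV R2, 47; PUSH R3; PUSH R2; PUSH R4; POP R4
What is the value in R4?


Stack trace (top is rightmost):
  MOV R3, 36  → R3 = 36
  MOV R4, 63  → R4 = 63
  MOV R2, 47  → R2 = 47
  PUSH R3  → stack: [36]
  PUSH R2  → stack: [36, 47]
  PUSH R4  → stack: [36, 47, 63]
  POP R4  → R4 = 63, stack: [36, 47]
Final: R4 = 63

63


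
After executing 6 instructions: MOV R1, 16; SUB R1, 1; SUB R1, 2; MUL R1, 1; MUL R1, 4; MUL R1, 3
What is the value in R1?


Register state trace:
  MOV R1, 16  → R1 = 16
  SUB R1, 1  → R1 = 16 - 1 = 15
  SUB R1, 2  → R1 = 15 - 2 = 13
  MUL R1, 1  → R1 = 13 * 1 = 13
  MUL R1, 4  → R1 = 13 * 4 = 52
  MUL R1, 3  → R1 = 52 * 3 = 156
Final: R1 = 156

156


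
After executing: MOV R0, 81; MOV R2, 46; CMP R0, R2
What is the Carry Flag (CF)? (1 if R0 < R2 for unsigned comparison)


Register state trace:
  MOV R0, 81  → R0 = 81
  MOV R2, 46  → R2 = 46
  CMP R0, R2  → unsigned 81 - 46: no borrow
  81 >= 46, so CF = 0
CF = 0

0


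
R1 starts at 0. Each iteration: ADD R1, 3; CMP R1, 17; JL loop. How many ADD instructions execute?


Loop trace (R1 starts at 0, target 17, step 3):
  ADD #1: R1 = 0 + 3 = 3  → 3 < 17, loop
  ADD #2: R1 = 3 + 3 = 6  → 6 < 17, loop
  ADD #3: R1 = 6 + 3 = 9  → 9 < 17, loop
  ADD #4: R1 = 9 + 3 = 12  → 12 < 17, loop
  ADD #5: R1 = 12 + 3 = 15  → 15 < 17, loop
  ADD #6: R1 = 15 + 3 = 18  → 18 >= 17, exit
Total ADD instructions: 6

6


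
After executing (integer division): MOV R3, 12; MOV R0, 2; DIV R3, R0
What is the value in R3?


Register state trace:
  MOV R3, 12  → R3 = 12
  MOV R0, 2  → R0 = 2
  DIV R3, R0  → R3 = 12 // 2 = 6
Final: R3 = 6

6


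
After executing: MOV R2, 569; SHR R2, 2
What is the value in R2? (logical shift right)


Register state trace:
  MOV R2, 569  → R2 = 569
  SHR R2, 2  → R2 = 569 >> 2 = 569 // 2^2 = 142
Final: R2 = 142

142


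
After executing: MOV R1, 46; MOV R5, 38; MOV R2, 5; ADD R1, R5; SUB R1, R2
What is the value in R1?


Register state trace:
  MOV R1, 46  → R1 = 46
  MOV R5, 38  → R5 = 38
  MOV R2, 5  → R2 = 5
  ADD R1, R5  → R1 = 46 + 38 = 84
  SUB R1, R2  → R1 = 84 - 5 = 79
Final: R1 = 79

79


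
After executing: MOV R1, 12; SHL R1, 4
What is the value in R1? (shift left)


Register state trace:
  MOV R1, 12  → R1 = 12
  SHL R1, 4  → R1 = 12 << 4 = 12 * 2^4 = 192
Final: R1 = 192

192


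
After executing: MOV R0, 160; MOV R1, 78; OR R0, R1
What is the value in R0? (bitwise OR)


Register state trace:
  MOV R0, 160  → R0 = 160 (0b10100000)
  MOV R1, 78  → R1 = 78 (0b01001110)
  OR R0, R1   → R0 = 160 OR 78 = 238 (0b11101110)
Final: R0 = 238

238


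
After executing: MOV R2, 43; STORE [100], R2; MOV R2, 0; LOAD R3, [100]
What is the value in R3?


Register and memory trace:
  MOV R2, 43  → R2 = 43
  STORE [100], R2  → mem[100] = 43
  MOV R2, 0  → R2 = 0
  LOAD R3, [100]  → R3 = mem[100] = 43
Final: R3 = 43

43


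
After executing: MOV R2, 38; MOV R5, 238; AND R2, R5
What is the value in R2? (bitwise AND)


Register state trace:
  MOV R2, 38  → R2 = 38 (0b00100110)
  MOV R5, 238  → R5 = 238 (0b11101110)
  AND R2, R5  → R2 = 38 AND 238 = 38 (0b00100110)
Final: R2 = 38

38


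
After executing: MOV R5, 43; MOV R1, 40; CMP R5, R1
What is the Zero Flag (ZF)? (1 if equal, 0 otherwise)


Register state trace:
  MOV R5, 43  → R5 = 43
  MOV R1, 40  → R1 = 40
  CMP R5, R1  → computes 43 - 40 = 3
  Result is nonzero, so values are not equal
ZF = 0

0


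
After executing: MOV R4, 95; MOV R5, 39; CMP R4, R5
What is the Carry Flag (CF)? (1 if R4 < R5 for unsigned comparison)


Register state trace:
  MOV R4, 95  → R4 = 95
  MOV R5, 39  → R5 = 39
  CMP R4, R5  → unsigned 95 - 39: no borrow
  95 >= 39, so CF = 0
CF = 0

0


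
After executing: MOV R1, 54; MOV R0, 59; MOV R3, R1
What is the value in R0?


Register state trace:
  MOV R1, 54  → R1 = 54
  MOV R0, 59  → R0 = 59
  MOV R3, R1  → R3 = 54
Final: R0 = 59

59


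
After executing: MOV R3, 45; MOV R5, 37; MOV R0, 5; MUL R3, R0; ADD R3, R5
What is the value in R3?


Register state trace:
  MOV R3, 45  → R3 = 45
  MOV R5, 37  → R5 = 37
  MOV R0, 5  → R0 = 5
  MUL R3, R0  → R3 = 45 * 5 = 225
  ADD R3, R5  → R3 = 225 + 37 = 262
Final: R3 = 262

262


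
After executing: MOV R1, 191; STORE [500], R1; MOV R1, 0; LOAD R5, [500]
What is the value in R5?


Register and memory trace:
  MOV R1, 191  → R1 = 191
  STORE [500], R1  → mem[500] = 191
  MOV R1, 0  → R1 = 0
  LOAD R5, [500]  → R5 = mem[500] = 191
Final: R5 = 191

191


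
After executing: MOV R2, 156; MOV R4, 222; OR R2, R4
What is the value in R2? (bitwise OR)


Register state trace:
  MOV R2, 156  → R2 = 156 (0b10011100)
  MOV R4, 222  → R4 = 222 (0b11011110)
  OR R2, R4   → R2 = 156 OR 222 = 222 (0b11011110)
Final: R2 = 222

222


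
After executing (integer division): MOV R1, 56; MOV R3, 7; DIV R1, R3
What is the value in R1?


Register state trace:
  MOV R1, 56  → R1 = 56
  MOV R3, 7  → R3 = 7
  DIV R1, R3  → R1 = 56 // 7 = 8
Final: R1 = 8

8


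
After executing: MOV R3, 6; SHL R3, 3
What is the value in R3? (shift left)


Register state trace:
  MOV R3, 6  → R3 = 6
  SHL R3, 3  → R3 = 6 << 3 = 6 * 2^3 = 48
Final: R3 = 48

48


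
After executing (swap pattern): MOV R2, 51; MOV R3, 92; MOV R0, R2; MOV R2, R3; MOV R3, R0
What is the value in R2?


Register state trace (swap pattern):
  MOV R2, 51  → R2 = 51
  MOV R3, 92  → R3 = 92
  MOV R0, R2  → R0 = 51  (save R2)
  MOV R2, R3  → R2 = 92  (R2 gets R3's value)
  MOV R3, R0  → R3 = 51  (R3 gets saved value)
Final: R2 = 92

92


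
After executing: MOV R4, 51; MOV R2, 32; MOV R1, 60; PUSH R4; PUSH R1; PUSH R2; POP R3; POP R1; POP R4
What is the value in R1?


Stack trace (top is rightmost):
  MOV R4, 51  → R4 = 51
  MOV R2, 32  → R2 = 32
  MOV R1, 60  → R1 = 60
  PUSH R4  → stack: [51]
  PUSH R1  → stack: [51, 60]
  PUSH R2  → stack: [51, 60, 32]
  POP R3  → R3 = 32, stack: [51, 60]
  POP R1  → R1 = 60, stack: [51]
  POP R4  → R4 = 51, stack: []
Final: R1 = 60

60


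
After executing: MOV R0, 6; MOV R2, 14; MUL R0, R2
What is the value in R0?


Register state trace:
  MOV R0, 6  → R0 = 6
  MOV R2, 14  → R2 = 14
  MUL R0, R2  → R0 = 6 * 14 = 84
Final: R0 = 84

84


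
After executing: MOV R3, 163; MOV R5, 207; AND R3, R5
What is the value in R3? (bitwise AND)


Register state trace:
  MOV R3, 163  → R3 = 163 (0b10100011)
  MOV R5, 207  → R5 = 207 (0b11001111)
  AND R3, R5  → R3 = 163 AND 207 = 131 (0b10000011)
Final: R3 = 131

131


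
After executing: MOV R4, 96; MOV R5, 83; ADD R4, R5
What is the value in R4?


Register state trace:
  MOV R4, 96  → R4 = 96
  MOV R5, 83  → R5 = 83
  ADD R4, R5  → R4 = 96 + 83 = 179
Final: R4 = 179

179


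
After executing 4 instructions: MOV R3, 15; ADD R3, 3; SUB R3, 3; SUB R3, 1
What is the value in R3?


Register state trace:
  MOV R3, 15  → R3 = 15
  ADD R3, 3  → R3 = 15 + 3 = 18
  SUB R3, 3  → R3 = 18 - 3 = 15
  SUB R3, 1  → R3 = 15 - 1 = 14
Final: R3 = 14

14


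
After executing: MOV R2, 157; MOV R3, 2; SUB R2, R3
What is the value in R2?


Register state trace:
  MOV R2, 157  → R2 = 157
  MOV R3, 2  → R3 = 2
  SUB R2, R3  → R2 = 157 - 2 = 155
Final: R2 = 155

155


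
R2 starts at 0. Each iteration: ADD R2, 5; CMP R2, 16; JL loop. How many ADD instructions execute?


Loop trace (R2 starts at 0, target 16, step 5):
  ADD #1: R2 = 0 + 5 = 5  → 5 < 16, loop
  ADD #2: R2 = 5 + 5 = 10  → 10 < 16, loop
  ADD #3: R2 = 10 + 5 = 15  → 15 < 16, loop
  ADD #4: R2 = 15 + 5 = 20  → 20 >= 16, exit
Total ADD instructions: 4

4


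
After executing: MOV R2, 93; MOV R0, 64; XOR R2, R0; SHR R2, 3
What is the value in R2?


Register state trace:
  MOV R2, 93  → R2 = 93 (0b01011101)
  MOV R0, 64  → R0 = 64 (0b01000000)
  XOR R2, R0  → R2 = 93 XOR 64 = 29 (0b00011101)
  SHR R2, 3  → R2 = 29 >> 3 = 3
Final: R2 = 3

3


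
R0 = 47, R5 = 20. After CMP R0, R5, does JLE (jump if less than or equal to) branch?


Trace:
  R0 = 47, R5 = 20
  CMP R0, R5  → compares 47 vs 20
  JLE checks: is 47 less than or equal to 20?
  47 > 20, so condition is false
Branch taken: No

No


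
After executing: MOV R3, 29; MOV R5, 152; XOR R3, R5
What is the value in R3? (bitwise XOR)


Register state trace:
  MOV R3, 29  → R3 = 29 (0b00011101)
  MOV R5, 152  → R5 = 152 (0b10011000)
  XOR R3, R5  → R3 = 29 XOR 152 = 133 (0b10000101)
Final: R3 = 133

133


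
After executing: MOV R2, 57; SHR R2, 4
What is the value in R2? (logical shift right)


Register state trace:
  MOV R2, 57  → R2 = 57
  SHR R2, 4  → R2 = 57 >> 4 = 57 // 2^4 = 3
Final: R2 = 3

3


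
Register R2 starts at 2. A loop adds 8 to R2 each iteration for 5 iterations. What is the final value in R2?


Starting value: R2 = 2
  Iter 1: R2 = 2 + 8 = 10
  Iter 2: R2 = 10 + 8 = 18
  Iter 3: R2 = 18 + 8 = 26
  Iter 4: R2 = 26 + 8 = 34
  Iter 5: R2 = 34 + 8 = 42
Final: R2 = 42

42


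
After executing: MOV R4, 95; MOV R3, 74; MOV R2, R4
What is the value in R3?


Register state trace:
  MOV R4, 95  → R4 = 95
  MOV R3, 74  → R3 = 74
  MOV R2, R4  → R2 = 95
Final: R3 = 74

74


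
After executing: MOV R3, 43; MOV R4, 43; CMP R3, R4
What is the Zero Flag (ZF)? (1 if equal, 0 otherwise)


Register state trace:
  MOV R3, 43  → R3 = 43
  MOV R4, 43  → R4 = 43
  CMP R3, R4  → computes 43 - 43 = 0
  Result is zero, so values are equal
ZF = 1

1


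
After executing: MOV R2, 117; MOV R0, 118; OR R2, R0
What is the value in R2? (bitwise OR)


Register state trace:
  MOV R2, 117  → R2 = 117 (0b01110101)
  MOV R0, 118  → R0 = 118 (0b01110110)
  OR R2, R0   → R2 = 117 OR 118 = 119 (0b01110111)
Final: R2 = 119

119


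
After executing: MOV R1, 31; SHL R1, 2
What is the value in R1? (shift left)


Register state trace:
  MOV R1, 31  → R1 = 31
  SHL R1, 2  → R1 = 31 << 2 = 31 * 2^2 = 124
Final: R1 = 124

124


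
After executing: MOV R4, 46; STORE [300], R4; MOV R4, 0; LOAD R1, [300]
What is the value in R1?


Register and memory trace:
  MOV R4, 46  → R4 = 46
  STORE [300], R4  → mem[300] = 46
  MOV R4, 0  → R4 = 0
  LOAD R1, [300]  → R1 = mem[300] = 46
Final: R1 = 46

46


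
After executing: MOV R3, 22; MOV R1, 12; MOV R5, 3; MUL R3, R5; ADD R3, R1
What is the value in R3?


Register state trace:
  MOV R3, 22  → R3 = 22
  MOV R1, 12  → R1 = 12
  MOV R5, 3  → R5 = 3
  MUL R3, R5  → R3 = 22 * 3 = 66
  ADD R3, R1  → R3 = 66 + 12 = 78
Final: R3 = 78

78


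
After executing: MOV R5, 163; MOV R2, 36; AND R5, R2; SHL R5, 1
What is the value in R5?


Register state trace:
  MOV R5, 163  → R5 = 163 (0b10100011)
  MOV R2, 36  → R2 = 36 (0b00100100)
  AND R5, R2  → R5 = 163 AND 36 = 32 (0b00100000)
  SHL R5, 1  → R5 = 32 << 1 = 64
Final: R5 = 64

64


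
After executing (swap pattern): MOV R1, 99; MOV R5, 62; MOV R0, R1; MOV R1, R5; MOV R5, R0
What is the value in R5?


Register state trace (swap pattern):
  MOV R1, 99  → R1 = 99
  MOV R5, 62  → R5 = 62
  MOV R0, R1  → R0 = 99  (save R1)
  MOV R1, R5  → R1 = 62  (R1 gets R5's value)
  MOV R5, R0  → R5 = 99  (R5 gets saved value)
Final: R5 = 99

99


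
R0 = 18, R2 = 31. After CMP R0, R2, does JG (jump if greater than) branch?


Trace:
  R0 = 18, R2 = 31
  CMP R0, R2  → compares 18 vs 31
  JG checks: is 18 greater than 31?
  18 < 31, so condition is false
Branch taken: No

No


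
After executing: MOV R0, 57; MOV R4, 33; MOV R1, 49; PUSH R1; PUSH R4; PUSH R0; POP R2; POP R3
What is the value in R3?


Stack trace (top is rightmost):
  MOV R0, 57  → R0 = 57
  MOV R4, 33  → R4 = 33
  MOV R1, 49  → R1 = 49
  PUSH R1  → stack: [49]
  PUSH R4  → stack: [49, 33]
  PUSH R0  → stack: [49, 33, 57]
  POP R2  → R2 = 57, stack: [49, 33]
  POP R3  → R3 = 33, stack: [49]
Final: R3 = 33

33


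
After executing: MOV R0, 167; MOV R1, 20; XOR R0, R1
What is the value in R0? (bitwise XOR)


Register state trace:
  MOV R0, 167  → R0 = 167 (0b10100111)
  MOV R1, 20  → R1 = 20 (0b00010100)
  XOR R0, R1  → R0 = 167 XOR 20 = 179 (0b10110011)
Final: R0 = 179

179


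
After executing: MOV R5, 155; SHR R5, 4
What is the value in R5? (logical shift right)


Register state trace:
  MOV R5, 155  → R5 = 155
  SHR R5, 4  → R5 = 155 >> 4 = 155 // 2^4 = 9
Final: R5 = 9

9


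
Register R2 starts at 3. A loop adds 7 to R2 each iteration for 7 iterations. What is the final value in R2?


Starting value: R2 = 3
  Iter 1: R2 = 3 + 7 = 10
  Iter 2: R2 = 10 + 7 = 17
  Iter 3: R2 = 17 + 7 = 24
  Iter 4: R2 = 24 + 7 = 31
  Iter 5: R2 = 31 + 7 = 38
  Iter 6: R2 = 38 + 7 = 45
  Iter 7: R2 = 45 + 7 = 52
Final: R2 = 52

52


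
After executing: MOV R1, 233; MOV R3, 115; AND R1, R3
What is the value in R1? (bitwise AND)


Register state trace:
  MOV R1, 233  → R1 = 233 (0b11101001)
  MOV R3, 115  → R3 = 115 (0b01110011)
  AND R1, R3  → R1 = 233 AND 115 = 97 (0b01100001)
Final: R1 = 97

97


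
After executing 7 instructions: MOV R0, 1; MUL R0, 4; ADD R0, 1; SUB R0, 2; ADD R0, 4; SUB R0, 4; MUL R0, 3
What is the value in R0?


Register state trace:
  MOV R0, 1  → R0 = 1
  MUL R0, 4  → R0 = 1 * 4 = 4
  ADD R0, 1  → R0 = 4 + 1 = 5
  SUB R0, 2  → R0 = 5 - 2 = 3
  ADD R0, 4  → R0 = 3 + 4 = 7
  SUB R0, 4  → R0 = 7 - 4 = 3
  MUL R0, 3  → R0 = 3 * 3 = 9
Final: R0 = 9

9


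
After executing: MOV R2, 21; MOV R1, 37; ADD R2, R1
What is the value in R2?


Register state trace:
  MOV R2, 21  → R2 = 21
  MOV R1, 37  → R1 = 37
  ADD R2, R1  → R2 = 21 + 37 = 58
Final: R2 = 58

58


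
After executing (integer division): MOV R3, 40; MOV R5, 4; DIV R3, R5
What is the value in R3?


Register state trace:
  MOV R3, 40  → R3 = 40
  MOV R5, 4  → R5 = 4
  DIV R3, R5  → R3 = 40 // 4 = 10
Final: R3 = 10

10


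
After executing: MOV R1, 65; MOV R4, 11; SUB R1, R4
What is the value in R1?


Register state trace:
  MOV R1, 65  → R1 = 65
  MOV R4, 11  → R4 = 11
  SUB R1, R4  → R1 = 65 - 11 = 54
Final: R1 = 54

54


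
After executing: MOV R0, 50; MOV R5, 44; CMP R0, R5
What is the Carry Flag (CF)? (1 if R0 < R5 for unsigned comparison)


Register state trace:
  MOV R0, 50  → R0 = 50
  MOV R5, 44  → R5 = 44
  CMP R0, R5  → unsigned 50 - 44: no borrow
  50 >= 44, so CF = 0
CF = 0

0


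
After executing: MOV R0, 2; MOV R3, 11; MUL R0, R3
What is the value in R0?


Register state trace:
  MOV R0, 2  → R0 = 2
  MOV R3, 11  → R3 = 11
  MUL R0, R3  → R0 = 2 * 11 = 22
Final: R0 = 22

22


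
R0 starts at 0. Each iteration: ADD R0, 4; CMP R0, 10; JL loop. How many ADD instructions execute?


Loop trace (R0 starts at 0, target 10, step 4):
  ADD #1: R0 = 0 + 4 = 4  → 4 < 10, loop
  ADD #2: R0 = 4 + 4 = 8  → 8 < 10, loop
  ADD #3: R0 = 8 + 4 = 12  → 12 >= 10, exit
Total ADD instructions: 3

3


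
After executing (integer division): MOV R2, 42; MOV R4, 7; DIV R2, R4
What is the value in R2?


Register state trace:
  MOV R2, 42  → R2 = 42
  MOV R4, 7  → R4 = 7
  DIV R2, R4  → R2 = 42 // 7 = 6
Final: R2 = 6

6


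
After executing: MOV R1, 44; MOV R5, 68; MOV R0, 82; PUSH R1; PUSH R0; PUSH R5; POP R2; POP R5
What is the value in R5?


Stack trace (top is rightmost):
  MOV R1, 44  → R1 = 44
  MOV R5, 68  → R5 = 68
  MOV R0, 82  → R0 = 82
  PUSH R1  → stack: [44]
  PUSH R0  → stack: [44, 82]
  PUSH R5  → stack: [44, 82, 68]
  POP R2  → R2 = 68, stack: [44, 82]
  POP R5  → R5 = 82, stack: [44]
Final: R5 = 82

82


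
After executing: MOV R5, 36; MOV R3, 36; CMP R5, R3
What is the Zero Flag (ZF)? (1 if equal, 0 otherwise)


Register state trace:
  MOV R5, 36  → R5 = 36
  MOV R3, 36  → R3 = 36
  CMP R5, R3  → computes 36 - 36 = 0
  Result is zero, so values are equal
ZF = 1

1


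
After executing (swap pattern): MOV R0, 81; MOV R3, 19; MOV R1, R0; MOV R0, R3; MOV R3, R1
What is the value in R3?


Register state trace (swap pattern):
  MOV R0, 81  → R0 = 81
  MOV R3, 19  → R3 = 19
  MOV R1, R0  → R1 = 81  (save R0)
  MOV R0, R3  → R0 = 19  (R0 gets R3's value)
  MOV R3, R1  → R3 = 81  (R3 gets saved value)
Final: R3 = 81

81


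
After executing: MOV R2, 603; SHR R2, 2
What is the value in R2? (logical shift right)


Register state trace:
  MOV R2, 603  → R2 = 603
  SHR R2, 2  → R2 = 603 >> 2 = 603 // 2^2 = 150
Final: R2 = 150

150


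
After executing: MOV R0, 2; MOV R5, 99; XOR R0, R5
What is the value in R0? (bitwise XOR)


Register state trace:
  MOV R0, 2  → R0 = 2 (0b00000010)
  MOV R5, 99  → R5 = 99 (0b01100011)
  XOR R0, R5  → R0 = 2 XOR 99 = 97 (0b01100001)
Final: R0 = 97

97


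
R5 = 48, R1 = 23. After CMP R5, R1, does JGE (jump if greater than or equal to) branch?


Trace:
  R5 = 48, R1 = 23
  CMP R5, R1  → compares 48 vs 23
  JGE checks: is 48 greater than or equal to 23?
  48 > 23, so condition is true
Branch taken: Yes

Yes


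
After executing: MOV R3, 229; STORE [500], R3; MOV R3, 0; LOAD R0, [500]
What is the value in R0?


Register and memory trace:
  MOV R3, 229  → R3 = 229
  STORE [500], R3  → mem[500] = 229
  MOV R3, 0  → R3 = 0
  LOAD R0, [500]  → R0 = mem[500] = 229
Final: R0 = 229

229


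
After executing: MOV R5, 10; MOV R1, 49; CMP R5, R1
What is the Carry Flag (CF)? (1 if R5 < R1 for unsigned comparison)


Register state trace:
  MOV R5, 10  → R5 = 10
  MOV R1, 49  → R1 = 49
  CMP R5, R1  → unsigned 10 - 49: borrow occurs
  10 < 49, so CF = 1
CF = 1

1


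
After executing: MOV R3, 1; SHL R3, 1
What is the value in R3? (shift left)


Register state trace:
  MOV R3, 1  → R3 = 1
  SHL R3, 1  → R3 = 1 << 1 = 1 * 2^1 = 2
Final: R3 = 2

2


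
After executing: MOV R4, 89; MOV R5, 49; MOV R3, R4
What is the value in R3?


Register state trace:
  MOV R4, 89  → R4 = 89
  MOV R5, 49  → R5 = 49
  MOV R3, R4  → R3 = 89
Final: R3 = 89

89


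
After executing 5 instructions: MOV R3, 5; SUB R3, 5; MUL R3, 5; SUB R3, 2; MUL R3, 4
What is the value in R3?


Register state trace:
  MOV R3, 5  → R3 = 5
  SUB R3, 5  → R3 = 5 - 5 = 0
  MUL R3, 5  → R3 = 0 * 5 = 0
  SUB R3, 2  → R3 = 0 - 2 = -2
  MUL R3, 4  → R3 = -2 * 4 = -8
Final: R3 = -8

-8


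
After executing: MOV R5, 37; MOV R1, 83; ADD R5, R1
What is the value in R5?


Register state trace:
  MOV R5, 37  → R5 = 37
  MOV R1, 83  → R1 = 83
  ADD R5, R1  → R5 = 37 + 83 = 120
Final: R5 = 120

120


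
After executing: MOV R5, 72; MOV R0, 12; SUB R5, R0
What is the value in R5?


Register state trace:
  MOV R5, 72  → R5 = 72
  MOV R0, 12  → R0 = 12
  SUB R5, R0  → R5 = 72 - 12 = 60
Final: R5 = 60

60


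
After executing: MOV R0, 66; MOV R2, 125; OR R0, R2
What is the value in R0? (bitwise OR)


Register state trace:
  MOV R0, 66  → R0 = 66 (0b01000010)
  MOV R2, 125  → R2 = 125 (0b01111101)
  OR R0, R2   → R0 = 66 OR 125 = 127 (0b01111111)
Final: R0 = 127

127


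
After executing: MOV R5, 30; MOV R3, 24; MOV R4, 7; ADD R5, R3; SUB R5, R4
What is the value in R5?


Register state trace:
  MOV R5, 30  → R5 = 30
  MOV R3, 24  → R3 = 24
  MOV R4, 7  → R4 = 7
  ADD R5, R3  → R5 = 30 + 24 = 54
  SUB R5, R4  → R5 = 54 - 7 = 47
Final: R5 = 47

47


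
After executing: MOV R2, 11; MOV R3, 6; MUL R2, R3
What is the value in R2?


Register state trace:
  MOV R2, 11  → R2 = 11
  MOV R3, 6  → R3 = 6
  MUL R2, R3  → R2 = 11 * 6 = 66
Final: R2 = 66

66


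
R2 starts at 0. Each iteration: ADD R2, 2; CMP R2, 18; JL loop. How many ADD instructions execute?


Loop trace (R2 starts at 0, target 18, step 2):
  ADD #1: R2 = 0 + 2 = 2  → 2 < 18, loop
  ADD #2: R2 = 2 + 2 = 4  → 4 < 18, loop
  ADD #3: R2 = 4 + 2 = 6  → 6 < 18, loop
  ADD #4: R2 = 6 + 2 = 8  → 8 < 18, loop
  ADD #5: R2 = 8 + 2 = 10  → 10 < 18, loop
  ADD #6: R2 = 10 + 2 = 12  → 12 < 18, loop
  ADD #7: R2 = 12 + 2 = 14  → 14 < 18, loop
  ADD #8: R2 = 14 + 2 = 16  → 16 < 18, loop
  ADD #9: R2 = 16 + 2 = 18  → 18 >= 18, exit
Total ADD instructions: 9

9


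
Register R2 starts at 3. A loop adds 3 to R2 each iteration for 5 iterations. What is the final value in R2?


Starting value: R2 = 3
  Iter 1: R2 = 3 + 3 = 6
  Iter 2: R2 = 6 + 3 = 9
  Iter 3: R2 = 9 + 3 = 12
  Iter 4: R2 = 12 + 3 = 15
  Iter 5: R2 = 15 + 3 = 18
Final: R2 = 18

18


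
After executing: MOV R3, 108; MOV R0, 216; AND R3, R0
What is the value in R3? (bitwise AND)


Register state trace:
  MOV R3, 108  → R3 = 108 (0b01101100)
  MOV R0, 216  → R0 = 216 (0b11011000)
  AND R3, R0  → R3 = 108 AND 216 = 72 (0b01001000)
Final: R3 = 72

72


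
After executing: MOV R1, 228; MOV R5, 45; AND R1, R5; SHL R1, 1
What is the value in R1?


Register state trace:
  MOV R1, 228  → R1 = 228 (0b11100100)
  MOV R5, 45  → R5 = 45 (0b00101101)
  AND R1, R5  → R1 = 228 AND 45 = 36 (0b00100100)
  SHL R1, 1  → R1 = 36 << 1 = 72
Final: R1 = 72

72


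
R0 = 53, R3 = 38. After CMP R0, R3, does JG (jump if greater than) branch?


Trace:
  R0 = 53, R3 = 38
  CMP R0, R3  → compares 53 vs 38
  JG checks: is 53 greater than 38?
  53 > 38, so condition is true
Branch taken: Yes

Yes


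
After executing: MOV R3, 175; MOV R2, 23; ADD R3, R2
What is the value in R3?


Register state trace:
  MOV R3, 175  → R3 = 175
  MOV R2, 23  → R2 = 23
  ADD R3, R2  → R3 = 175 + 23 = 198
Final: R3 = 198

198


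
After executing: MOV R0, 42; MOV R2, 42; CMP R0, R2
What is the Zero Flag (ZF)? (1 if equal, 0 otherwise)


Register state trace:
  MOV R0, 42  → R0 = 42
  MOV R2, 42  → R2 = 42
  CMP R0, R2  → computes 42 - 42 = 0
  Result is zero, so values are equal
ZF = 1

1


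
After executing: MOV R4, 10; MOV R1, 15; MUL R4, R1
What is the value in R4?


Register state trace:
  MOV R4, 10  → R4 = 10
  MOV R1, 15  → R1 = 15
  MUL R4, R1  → R4 = 10 * 15 = 150
Final: R4 = 150

150


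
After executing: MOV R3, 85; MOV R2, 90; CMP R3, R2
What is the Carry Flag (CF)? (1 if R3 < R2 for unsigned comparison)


Register state trace:
  MOV R3, 85  → R3 = 85
  MOV R2, 90  → R2 = 90
  CMP R3, R2  → unsigned 85 - 90: borrow occurs
  85 < 90, so CF = 1
CF = 1

1


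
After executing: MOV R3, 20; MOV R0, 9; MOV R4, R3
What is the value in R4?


Register state trace:
  MOV R3, 20  → R3 = 20
  MOV R0, 9  → R0 = 9
  MOV R4, R3  → R4 = 20
Final: R4 = 20

20


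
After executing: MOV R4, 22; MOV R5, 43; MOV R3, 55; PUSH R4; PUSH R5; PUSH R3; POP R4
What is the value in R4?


Stack trace (top is rightmost):
  MOV R4, 22  → R4 = 22
  MOV R5, 43  → R5 = 43
  MOV R3, 55  → R3 = 55
  PUSH R4  → stack: [22]
  PUSH R5  → stack: [22, 43]
  PUSH R3  → stack: [22, 43, 55]
  POP R4  → R4 = 55, stack: [22, 43]
Final: R4 = 55

55


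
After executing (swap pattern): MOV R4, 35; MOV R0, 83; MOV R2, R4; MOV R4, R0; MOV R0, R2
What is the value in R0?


Register state trace (swap pattern):
  MOV R4, 35  → R4 = 35
  MOV R0, 83  → R0 = 83
  MOV R2, R4  → R2 = 35  (save R4)
  MOV R4, R0  → R4 = 83  (R4 gets R0's value)
  MOV R0, R2  → R0 = 35  (R0 gets saved value)
Final: R0 = 35

35


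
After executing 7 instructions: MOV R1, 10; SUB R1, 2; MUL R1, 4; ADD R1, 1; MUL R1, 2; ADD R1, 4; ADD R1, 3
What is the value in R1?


Register state trace:
  MOV R1, 10  → R1 = 10
  SUB R1, 2  → R1 = 10 - 2 = 8
  MUL R1, 4  → R1 = 8 * 4 = 32
  ADD R1, 1  → R1 = 32 + 1 = 33
  MUL R1, 2  → R1 = 33 * 2 = 66
  ADD R1, 4  → R1 = 66 + 4 = 70
  ADD R1, 3  → R1 = 70 + 3 = 73
Final: R1 = 73

73


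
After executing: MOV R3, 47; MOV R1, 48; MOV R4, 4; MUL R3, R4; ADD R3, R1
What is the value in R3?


Register state trace:
  MOV R3, 47  → R3 = 47
  MOV R1, 48  → R1 = 48
  MOV R4, 4  → R4 = 4
  MUL R3, R4  → R3 = 47 * 4 = 188
  ADD R3, R1  → R3 = 188 + 48 = 236
Final: R3 = 236

236


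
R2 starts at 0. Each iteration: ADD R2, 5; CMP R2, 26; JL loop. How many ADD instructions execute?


Loop trace (R2 starts at 0, target 26, step 5):
  ADD #1: R2 = 0 + 5 = 5  → 5 < 26, loop
  ADD #2: R2 = 5 + 5 = 10  → 10 < 26, loop
  ADD #3: R2 = 10 + 5 = 15  → 15 < 26, loop
  ADD #4: R2 = 15 + 5 = 20  → 20 < 26, loop
  ADD #5: R2 = 20 + 5 = 25  → 25 < 26, loop
  ADD #6: R2 = 25 + 5 = 30  → 30 >= 26, exit
Total ADD instructions: 6

6


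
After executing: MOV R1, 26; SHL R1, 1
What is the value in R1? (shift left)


Register state trace:
  MOV R1, 26  → R1 = 26
  SHL R1, 1  → R1 = 26 << 1 = 26 * 2^1 = 52
Final: R1 = 52

52


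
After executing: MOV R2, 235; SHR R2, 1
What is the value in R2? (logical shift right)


Register state trace:
  MOV R2, 235  → R2 = 235
  SHR R2, 1  → R2 = 235 >> 1 = 235 // 2^1 = 117
Final: R2 = 117

117


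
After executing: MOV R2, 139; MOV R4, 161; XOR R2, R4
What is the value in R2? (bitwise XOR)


Register state trace:
  MOV R2, 139  → R2 = 139 (0b10001011)
  MOV R4, 161  → R4 = 161 (0b10100001)
  XOR R2, R4  → R2 = 139 XOR 161 = 42 (0b00101010)
Final: R2 = 42

42


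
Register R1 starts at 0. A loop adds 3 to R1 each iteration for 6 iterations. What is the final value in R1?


Starting value: R1 = 0
  Iter 1: R1 = 0 + 3 = 3
  Iter 2: R1 = 3 + 3 = 6
  Iter 3: R1 = 6 + 3 = 9
  Iter 4: R1 = 9 + 3 = 12
  Iter 5: R1 = 12 + 3 = 15
  Iter 6: R1 = 15 + 3 = 18
Final: R1 = 18

18


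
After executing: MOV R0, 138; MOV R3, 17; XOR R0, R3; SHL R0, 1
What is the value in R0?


Register state trace:
  MOV R0, 138  → R0 = 138 (0b10001010)
  MOV R3, 17  → R3 = 17 (0b00010001)
  XOR R0, R3  → R0 = 138 XOR 17 = 155 (0b10011011)
  SHL R0, 1  → R0 = 155 << 1 = 310
Final: R0 = 310

310


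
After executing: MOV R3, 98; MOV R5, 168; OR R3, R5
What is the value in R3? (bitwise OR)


Register state trace:
  MOV R3, 98  → R3 = 98 (0b01100010)
  MOV R5, 168  → R5 = 168 (0b10101000)
  OR R3, R5   → R3 = 98 OR 168 = 234 (0b11101010)
Final: R3 = 234

234


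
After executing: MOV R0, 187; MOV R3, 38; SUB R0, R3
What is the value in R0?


Register state trace:
  MOV R0, 187  → R0 = 187
  MOV R3, 38  → R3 = 38
  SUB R0, R3  → R0 = 187 - 38 = 149
Final: R0 = 149

149


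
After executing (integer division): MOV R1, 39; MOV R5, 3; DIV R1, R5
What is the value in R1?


Register state trace:
  MOV R1, 39  → R1 = 39
  MOV R5, 3  → R5 = 3
  DIV R1, R5  → R1 = 39 // 3 = 13
Final: R1 = 13

13


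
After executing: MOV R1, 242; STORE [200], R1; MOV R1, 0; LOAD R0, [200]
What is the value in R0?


Register and memory trace:
  MOV R1, 242  → R1 = 242
  STORE [200], R1  → mem[200] = 242
  MOV R1, 0  → R1 = 0
  LOAD R0, [200]  → R0 = mem[200] = 242
Final: R0 = 242

242


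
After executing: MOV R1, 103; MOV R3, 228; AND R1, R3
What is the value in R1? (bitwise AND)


Register state trace:
  MOV R1, 103  → R1 = 103 (0b01100111)
  MOV R3, 228  → R3 = 228 (0b11100100)
  AND R1, R3  → R1 = 103 AND 228 = 100 (0b01100100)
Final: R1 = 100

100


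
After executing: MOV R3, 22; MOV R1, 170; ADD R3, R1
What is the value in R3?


Register state trace:
  MOV R3, 22  → R3 = 22
  MOV R1, 170  → R1 = 170
  ADD R3, R1  → R3 = 22 + 170 = 192
Final: R3 = 192

192


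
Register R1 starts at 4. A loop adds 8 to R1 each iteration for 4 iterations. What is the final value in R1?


Starting value: R1 = 4
  Iter 1: R1 = 4 + 8 = 12
  Iter 2: R1 = 12 + 8 = 20
  Iter 3: R1 = 20 + 8 = 28
  Iter 4: R1 = 28 + 8 = 36
Final: R1 = 36

36


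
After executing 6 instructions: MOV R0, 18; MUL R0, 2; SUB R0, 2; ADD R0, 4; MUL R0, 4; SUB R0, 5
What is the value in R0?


Register state trace:
  MOV R0, 18  → R0 = 18
  MUL R0, 2  → R0 = 18 * 2 = 36
  SUB R0, 2  → R0 = 36 - 2 = 34
  ADD R0, 4  → R0 = 34 + 4 = 38
  MUL R0, 4  → R0 = 38 * 4 = 152
  SUB R0, 5  → R0 = 152 - 5 = 147
Final: R0 = 147

147


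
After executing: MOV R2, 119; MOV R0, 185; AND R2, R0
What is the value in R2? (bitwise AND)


Register state trace:
  MOV R2, 119  → R2 = 119 (0b01110111)
  MOV R0, 185  → R0 = 185 (0b10111001)
  AND R2, R0  → R2 = 119 AND 185 = 49 (0b00110001)
Final: R2 = 49

49


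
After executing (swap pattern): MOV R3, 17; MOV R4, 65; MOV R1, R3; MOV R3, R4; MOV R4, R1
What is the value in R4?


Register state trace (swap pattern):
  MOV R3, 17  → R3 = 17
  MOV R4, 65  → R4 = 65
  MOV R1, R3  → R1 = 17  (save R3)
  MOV R3, R4  → R3 = 65  (R3 gets R4's value)
  MOV R4, R1  → R4 = 17  (R4 gets saved value)
Final: R4 = 17

17


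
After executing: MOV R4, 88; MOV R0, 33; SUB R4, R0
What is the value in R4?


Register state trace:
  MOV R4, 88  → R4 = 88
  MOV R0, 33  → R0 = 33
  SUB R4, R0  → R4 = 88 - 33 = 55
Final: R4 = 55

55


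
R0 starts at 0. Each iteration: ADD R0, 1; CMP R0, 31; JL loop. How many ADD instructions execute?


Loop trace (R0 starts at 0, target 31, step 1):
  ADD #1: R0 = 0 + 1 = 1  → 1 < 31, loop
  ADD #2: R0 = 1 + 1 = 2  → 2 < 31, loop
  ADD #3: R0 = 2 + 1 = 3  → 3 < 31, loop
  ADD #4: R0 = 3 + 1 = 4  → 4 < 31, loop
  ADD #5: R0 = 4 + 1 = 5  → 5 < 31, loop
  ADD #6: R0 = 5 + 1 = 6  → 6 < 31, loop
  ADD #7: R0 = 6 + 1 = 7  → 7 < 31, loop
  ADD #8: R0 = 7 + 1 = 8  → 8 < 31, loop
  ADD #9: R0 = 8 + 1 = 9  → 9 < 31, loop
  ADD #10: R0 = 9 + 1 = 10  → 10 < 31, loop
  ADD #11: R0 = 10 + 1 = 11  → 11 < 31, loop
  ADD #12: R0 = 11 + 1 = 12  → 12 < 31, loop
  ADD #13: R0 = 12 + 1 = 13  → 13 < 31, loop
  ADD #14: R0 = 13 + 1 = 14  → 14 < 31, loop
  ADD #15: R0 = 14 + 1 = 15  → 15 < 31, loop
  ADD #16: R0 = 15 + 1 = 16  → 16 < 31, loop
  ADD #17: R0 = 16 + 1 = 17  → 17 < 31, loop
  ADD #18: R0 = 17 + 1 = 18  → 18 < 31, loop
  ADD #19: R0 = 18 + 1 = 19  → 19 < 31, loop
  ADD #20: R0 = 19 + 1 = 20  → 20 < 31, loop
  ADD #21: R0 = 20 + 1 = 21  → 21 < 31, loop
  ADD #22: R0 = 21 + 1 = 22  → 22 < 31, loop
  ADD #23: R0 = 22 + 1 = 23  → 23 < 31, loop
  ADD #24: R0 = 23 + 1 = 24  → 24 < 31, loop
  ADD #25: R0 = 24 + 1 = 25  → 25 < 31, loop
  ADD #26: R0 = 25 + 1 = 26  → 26 < 31, loop
  ADD #27: R0 = 26 + 1 = 27  → 27 < 31, loop
  ADD #28: R0 = 27 + 1 = 28  → 28 < 31, loop
  ADD #29: R0 = 28 + 1 = 29  → 29 < 31, loop
  ADD #30: R0 = 29 + 1 = 30  → 30 < 31, loop
  ADD #31: R0 = 30 + 1 = 31  → 31 >= 31, exit
Total ADD instructions: 31

31


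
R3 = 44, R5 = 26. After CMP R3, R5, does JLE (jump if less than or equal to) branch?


Trace:
  R3 = 44, R5 = 26
  CMP R3, R5  → compares 44 vs 26
  JLE checks: is 44 less than or equal to 26?
  44 > 26, so condition is false
Branch taken: No

No


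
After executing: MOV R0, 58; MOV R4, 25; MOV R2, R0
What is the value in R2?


Register state trace:
  MOV R0, 58  → R0 = 58
  MOV R4, 25  → R4 = 25
  MOV R2, R0  → R2 = 58
Final: R2 = 58

58


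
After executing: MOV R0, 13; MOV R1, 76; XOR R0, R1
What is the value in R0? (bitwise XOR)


Register state trace:
  MOV R0, 13  → R0 = 13 (0b00001101)
  MOV R1, 76  → R1 = 76 (0b01001100)
  XOR R0, R1  → R0 = 13 XOR 76 = 65 (0b01000001)
Final: R0 = 65

65


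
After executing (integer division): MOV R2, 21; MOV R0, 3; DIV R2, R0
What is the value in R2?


Register state trace:
  MOV R2, 21  → R2 = 21
  MOV R0, 3  → R0 = 3
  DIV R2, R0  → R2 = 21 // 3 = 7
Final: R2 = 7

7


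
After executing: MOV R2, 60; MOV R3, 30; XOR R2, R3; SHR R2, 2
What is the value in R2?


Register state trace:
  MOV R2, 60  → R2 = 60 (0b00111100)
  MOV R3, 30  → R3 = 30 (0b00011110)
  XOR R2, R3  → R2 = 60 XOR 30 = 34 (0b00100010)
  SHR R2, 2  → R2 = 34 >> 2 = 8
Final: R2 = 8

8


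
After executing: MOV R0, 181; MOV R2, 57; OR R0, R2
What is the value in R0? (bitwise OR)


Register state trace:
  MOV R0, 181  → R0 = 181 (0b10110101)
  MOV R2, 57  → R2 = 57 (0b00111001)
  OR R0, R2   → R0 = 181 OR 57 = 189 (0b10111101)
Final: R0 = 189

189


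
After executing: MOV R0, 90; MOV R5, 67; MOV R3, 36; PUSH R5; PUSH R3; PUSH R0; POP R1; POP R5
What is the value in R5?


Stack trace (top is rightmost):
  MOV R0, 90  → R0 = 90
  MOV R5, 67  → R5 = 67
  MOV R3, 36  → R3 = 36
  PUSH R5  → stack: [67]
  PUSH R3  → stack: [67, 36]
  PUSH R0  → stack: [67, 36, 90]
  POP R1  → R1 = 90, stack: [67, 36]
  POP R5  → R5 = 36, stack: [67]
Final: R5 = 36

36


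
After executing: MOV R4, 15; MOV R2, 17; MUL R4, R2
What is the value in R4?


Register state trace:
  MOV R4, 15  → R4 = 15
  MOV R2, 17  → R2 = 17
  MUL R4, R2  → R4 = 15 * 17 = 255
Final: R4 = 255

255


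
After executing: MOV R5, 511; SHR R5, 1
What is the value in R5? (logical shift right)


Register state trace:
  MOV R5, 511  → R5 = 511
  SHR R5, 1  → R5 = 511 >> 1 = 511 // 2^1 = 255
Final: R5 = 255

255


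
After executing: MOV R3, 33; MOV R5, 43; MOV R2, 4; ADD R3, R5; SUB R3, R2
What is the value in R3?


Register state trace:
  MOV R3, 33  → R3 = 33
  MOV R5, 43  → R5 = 43
  MOV R2, 4  → R2 = 4
  ADD R3, R5  → R3 = 33 + 43 = 76
  SUB R3, R2  → R3 = 76 - 4 = 72
Final: R3 = 72

72


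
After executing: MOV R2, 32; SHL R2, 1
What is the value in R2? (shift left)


Register state trace:
  MOV R2, 32  → R2 = 32
  SHL R2, 1  → R2 = 32 << 1 = 32 * 2^1 = 64
Final: R2 = 64

64


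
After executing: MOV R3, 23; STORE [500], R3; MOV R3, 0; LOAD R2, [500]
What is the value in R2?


Register and memory trace:
  MOV R3, 23  → R3 = 23
  STORE [500], R3  → mem[500] = 23
  MOV R3, 0  → R3 = 0
  LOAD R2, [500]  → R2 = mem[500] = 23
Final: R2 = 23

23


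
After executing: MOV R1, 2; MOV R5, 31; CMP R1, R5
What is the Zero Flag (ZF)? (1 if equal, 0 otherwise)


Register state trace:
  MOV R1, 2  → R1 = 2
  MOV R5, 31  → R5 = 31
  CMP R1, R5  → computes 2 - 31 = -29
  Result is nonzero, so values are not equal
ZF = 0

0


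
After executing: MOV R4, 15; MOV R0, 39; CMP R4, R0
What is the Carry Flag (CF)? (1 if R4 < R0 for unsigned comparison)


Register state trace:
  MOV R4, 15  → R4 = 15
  MOV R0, 39  → R0 = 39
  CMP R4, R0  → unsigned 15 - 39: borrow occurs
  15 < 39, so CF = 1
CF = 1

1
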